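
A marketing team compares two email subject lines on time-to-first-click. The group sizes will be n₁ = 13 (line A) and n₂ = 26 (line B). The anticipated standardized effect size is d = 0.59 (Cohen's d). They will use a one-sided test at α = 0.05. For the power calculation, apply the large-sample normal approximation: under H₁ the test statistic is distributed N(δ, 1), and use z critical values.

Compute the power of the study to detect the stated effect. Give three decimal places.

Noncentrality parameter: δ = d / √(1/n₁ + 1/n₂) = 0.59 / √(1/13 + 1/26) = 1.7369
One-sided α = 0.05 → critical value z_{0.05} = 1.645.
Power = Φ(δ − 1.645) = Φ(0.092) = 0.5367.

Power ≈ 0.537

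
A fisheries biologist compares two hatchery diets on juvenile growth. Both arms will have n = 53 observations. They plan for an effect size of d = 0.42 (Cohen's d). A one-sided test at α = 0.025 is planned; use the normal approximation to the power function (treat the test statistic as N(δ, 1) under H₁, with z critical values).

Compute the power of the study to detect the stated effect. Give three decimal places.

Power ≈ 0.580

Noncentrality parameter: δ = d·√(n/2) = 0.42 × √(53/2) = 2.1621
Critical value for a one-sided test at α = 0.025: z_α = 1.960.
Power = P(Z > 1.960 − δ) = Φ(0.202) = 0.5801.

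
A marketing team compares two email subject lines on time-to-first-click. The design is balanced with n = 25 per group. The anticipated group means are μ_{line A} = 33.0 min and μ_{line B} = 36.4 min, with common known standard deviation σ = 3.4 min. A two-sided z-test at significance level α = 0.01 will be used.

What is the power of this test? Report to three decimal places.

Power ≈ 0.831

Standardized effect: d = |μ_{line A} − μ_{line B}| / σ = |33.0 − 36.4| / 3.4 = 1.0000
Noncentrality parameter: δ = d·√(n/2) = 1.0000 × √(25/2) = 3.5355
Two-sided α = 0.01 → critical value z_{0.005} = 2.576.
Power = Φ(δ − 2.576) + Φ(−δ − 2.576) = Φ(0.960) + Φ(-6.111) = 0.8314 + 0.0000 = 0.8314.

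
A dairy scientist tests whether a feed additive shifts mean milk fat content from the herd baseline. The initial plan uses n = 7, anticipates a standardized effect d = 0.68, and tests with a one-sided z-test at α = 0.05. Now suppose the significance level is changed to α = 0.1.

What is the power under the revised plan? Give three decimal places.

Power ≈ 0.698

δ = d·√n = 0.68 × √7 = 1.7991 (unchanged). New critical value: z_{0.1} = 1.282.
Revised power = P(Z > 1.282 − δ) = Φ(0.518) = 0.6976.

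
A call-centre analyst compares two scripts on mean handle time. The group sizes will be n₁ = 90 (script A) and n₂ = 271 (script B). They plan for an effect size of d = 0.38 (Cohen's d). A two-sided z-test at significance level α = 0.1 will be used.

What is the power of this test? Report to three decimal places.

Power ≈ 0.930

Noncentrality parameter: δ = d / √(1/n₁ + 1/n₂) = 0.38 / √(1/90 + 1/271) = 3.1235
Two-sided α = 0.1 → critical value z_{0.05} = 1.645.
Power = Φ(δ − 1.645) + Φ(−δ − 1.645) = Φ(1.479) + Φ(-4.768) = 0.9304 + 0.0000 = 0.9304.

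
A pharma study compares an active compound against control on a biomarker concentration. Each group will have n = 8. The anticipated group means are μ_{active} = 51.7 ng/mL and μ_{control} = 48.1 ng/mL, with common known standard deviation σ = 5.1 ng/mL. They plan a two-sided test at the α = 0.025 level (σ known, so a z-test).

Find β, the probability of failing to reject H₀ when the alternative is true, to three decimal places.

Standardized effect: d = |μ_{active} − μ_{control}| / σ = |51.7 − 48.1| / 5.1 = 0.7059
Noncentrality parameter: δ = d·√(n/2) = 0.7059 × √(8/2) = 1.4118
Two-sided α = 0.025 → critical value z_{0.0125} = 2.241.
Power = Φ(δ − 2.241) + Φ(−δ − 2.241) = Φ(-0.830) + Φ(-3.653) = 0.2034 + 0.0001 = 0.2035.
Type II error: β = 1 − power = 1 − 0.2035 = 0.7965.

β ≈ 0.796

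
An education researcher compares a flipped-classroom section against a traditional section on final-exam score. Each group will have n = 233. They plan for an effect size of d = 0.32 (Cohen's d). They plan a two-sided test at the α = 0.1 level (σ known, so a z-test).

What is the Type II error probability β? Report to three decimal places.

β ≈ 0.035

Noncentrality parameter: δ = d·√(n/2) = 0.32 × √(233/2) = 3.4539
Critical value for a two-sided test at α = 0.1: z_{α/2} = 1.645.
Power = Φ(δ − 1.645) + Φ(−δ − 1.645) = Φ(1.809) + Φ(-5.099) = 0.9648 + 0.0000 = 0.9648.
Type II error: β = 1 − power = 1 − 0.9648 = 0.0352.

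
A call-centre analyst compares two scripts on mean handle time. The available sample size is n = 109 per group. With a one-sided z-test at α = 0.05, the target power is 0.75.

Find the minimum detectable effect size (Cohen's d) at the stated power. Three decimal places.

d ≈ 0.314

Required noncentrality: δ = z_{0.05} + z_{0.25} = 1.645 + 0.674 = 2.319.
δ = d·√(n/2) ⇒ d = δ/√(n/2) = 2.319/√(109/2) = 0.3142.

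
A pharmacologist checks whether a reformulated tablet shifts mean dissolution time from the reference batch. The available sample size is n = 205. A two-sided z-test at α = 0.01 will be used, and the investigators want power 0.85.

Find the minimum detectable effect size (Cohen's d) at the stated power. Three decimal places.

Need Φ(δ − 2.576) = 0.85, so δ = 2.576 + 1.036 = 3.612.
(Lower-tail contribution to power is negligible for δ > 0.)
δ = d·√n ⇒ d = δ/√n = 3.612/√205 = 0.2523.

d ≈ 0.252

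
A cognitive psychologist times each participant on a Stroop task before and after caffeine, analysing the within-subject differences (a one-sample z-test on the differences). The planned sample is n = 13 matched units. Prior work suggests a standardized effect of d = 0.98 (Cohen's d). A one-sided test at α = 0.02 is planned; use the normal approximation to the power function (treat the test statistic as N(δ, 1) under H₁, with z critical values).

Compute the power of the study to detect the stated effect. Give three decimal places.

Power ≈ 0.931

Noncentrality parameter: δ = d·√n = 0.98 × √13 = 3.5334
Critical value for a one-sided test at α = 0.02: z_α = 2.054.
Power = Φ(δ − 2.054) = Φ(1.480) = 0.9305.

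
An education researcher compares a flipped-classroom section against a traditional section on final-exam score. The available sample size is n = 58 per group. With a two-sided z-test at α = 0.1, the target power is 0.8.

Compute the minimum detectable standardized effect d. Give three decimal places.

Required noncentrality: δ = z_{0.05} + z_{0.20} = 1.645 + 0.842 = 2.486.
(Lower-tail contribution to power is negligible for δ > 0.)
δ = d·√(n/2) ⇒ d = δ/√(n/2) = 2.486/√(58/2) = 0.4617.

d ≈ 0.462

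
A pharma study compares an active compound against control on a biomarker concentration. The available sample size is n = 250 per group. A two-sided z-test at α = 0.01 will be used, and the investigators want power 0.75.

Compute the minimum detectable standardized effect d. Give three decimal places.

d ≈ 0.291

Required noncentrality: δ = z_{0.005} + z_{0.25} = 2.576 + 0.674 = 3.250.
(Lower-tail contribution to power is negligible for δ > 0.)
δ = d·√(n/2) ⇒ d = δ/√(n/2) = 3.250/√(250/2) = 0.2907.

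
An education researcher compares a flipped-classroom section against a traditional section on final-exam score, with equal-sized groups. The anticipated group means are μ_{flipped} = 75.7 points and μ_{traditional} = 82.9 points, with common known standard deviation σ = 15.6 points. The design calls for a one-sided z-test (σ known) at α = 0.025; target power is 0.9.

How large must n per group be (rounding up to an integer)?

n = 99 per group

Standardized effect: d = |μ_{flipped} − μ_{traditional}| / σ = |75.7 − 82.9| / 15.6 = 0.4615
Set Φ(δ − 1.960) = 0.9; then δ − 1.960 = Φ⁻¹(0.9) = 1.282, giving δ = 3.242.
δ = d·√(n/2) ⇒ n = 2(δ/d)² = 2 × (3.242 / 0.4615)² = 98.65.
Rounding up, n = 99 per group.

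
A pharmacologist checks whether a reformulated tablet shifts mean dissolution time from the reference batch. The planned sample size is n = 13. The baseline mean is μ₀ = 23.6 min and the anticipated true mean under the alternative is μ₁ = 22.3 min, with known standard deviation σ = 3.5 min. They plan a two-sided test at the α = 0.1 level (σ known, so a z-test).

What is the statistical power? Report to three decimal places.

Power ≈ 0.381

Standardized effect: d = |μ₁ − μ₀| / σ = |22.3 − 23.6| / 3.5 = 0.3714
Noncentrality parameter: δ = d·√n = 0.3714 × √13 = 1.3392
Critical value for a two-sided test at α = 0.1: z_{α/2} = 1.645.
Power = Φ(δ − 1.645) + Φ(−δ − 1.645) = Φ(-0.306) + Φ(-2.984) = 0.3799 + 0.0014 = 0.3814.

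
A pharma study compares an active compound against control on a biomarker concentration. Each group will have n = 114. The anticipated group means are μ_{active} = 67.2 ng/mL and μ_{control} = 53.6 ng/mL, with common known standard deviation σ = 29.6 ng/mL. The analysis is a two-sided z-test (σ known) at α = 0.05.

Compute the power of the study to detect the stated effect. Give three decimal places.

Standardized effect: d = |μ_{active} − μ_{control}| / σ = |67.2 − 53.6| / 29.6 = 0.4595
Noncentrality parameter: δ = d·√(n/2) = 0.4595 × √(114/2) = 3.4688
Two-sided α = 0.05 → critical value z_{0.025} = 1.960.
Power = Φ(δ − 1.960) + Φ(−δ − 1.960) = Φ(1.509) + Φ(-5.429) = 0.9343 + 0.0000 = 0.9343.

Power ≈ 0.934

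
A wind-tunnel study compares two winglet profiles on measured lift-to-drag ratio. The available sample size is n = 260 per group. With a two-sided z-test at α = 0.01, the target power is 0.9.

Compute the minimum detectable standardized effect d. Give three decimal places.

d ≈ 0.338

Required noncentrality: δ = z_{0.005} + z_{0.10} = 2.576 + 1.282 = 3.857.
(Lower-tail contribution to power is negligible for δ > 0.)
δ = d·√(n/2) ⇒ d = δ/√(n/2) = 3.857/√(260/2) = 0.3383.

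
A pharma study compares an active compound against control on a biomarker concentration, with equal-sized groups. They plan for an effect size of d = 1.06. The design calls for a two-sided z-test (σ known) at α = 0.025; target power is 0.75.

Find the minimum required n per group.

n = 16 per group

Set Φ(δ − 2.241) = 0.75; then δ − 2.241 = Φ⁻¹(0.75) = 0.674, giving δ = 2.916.
(The Φ(−δ − z_{α/2}) term is vanishingly small for δ > 0 and is dropped in the standard sample-size formula.)
δ = d·√(n/2) ⇒ n = 2(δ/d)² = 2 × (2.916 / 1.06)² = 15.13.
Rounding up, n = 16 per group.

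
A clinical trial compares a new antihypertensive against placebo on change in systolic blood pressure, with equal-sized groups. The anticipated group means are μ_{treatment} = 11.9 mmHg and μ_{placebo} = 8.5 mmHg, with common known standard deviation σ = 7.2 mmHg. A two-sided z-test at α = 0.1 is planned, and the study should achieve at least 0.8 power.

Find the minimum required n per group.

Standardized effect: d = |μ_{treatment} − μ_{placebo}| / σ = |11.9 − 8.5| / 7.2 = 0.4722
Set Φ(δ − 1.645) = 0.8; then δ − 1.645 = Φ⁻¹(0.8) = 0.842, giving δ = 2.486.
(Ignoring the negligible lower-tail rejection probability gives the usual closed-form inversion.)
δ = d·√(n/2) ⇒ n = 2(δ/d)² = 2 × (2.486 / 0.4722)² = 55.45.
Round up to the next whole unit.

n = 56 per group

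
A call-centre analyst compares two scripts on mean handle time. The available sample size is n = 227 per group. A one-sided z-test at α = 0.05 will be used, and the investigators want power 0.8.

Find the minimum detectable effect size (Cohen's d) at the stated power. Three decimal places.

d ≈ 0.233

Need Φ(δ − 1.645) = 0.8, so δ = 1.645 + 0.842 = 2.486.
δ = d·√(n/2) ⇒ d = δ/√(n/2) = 2.486/√(227/2) = 0.2334.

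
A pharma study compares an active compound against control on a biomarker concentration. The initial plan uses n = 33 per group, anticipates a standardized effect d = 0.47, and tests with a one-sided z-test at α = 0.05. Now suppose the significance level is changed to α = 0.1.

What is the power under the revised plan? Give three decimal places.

δ = d·√(n/2) = 0.47 × √(33/2) = 1.9091 (unchanged). New critical value: z_{0.1} = 1.282.
Revised power = P(Z > 1.282 − δ) = Φ(0.628) = 0.7349.

Power ≈ 0.735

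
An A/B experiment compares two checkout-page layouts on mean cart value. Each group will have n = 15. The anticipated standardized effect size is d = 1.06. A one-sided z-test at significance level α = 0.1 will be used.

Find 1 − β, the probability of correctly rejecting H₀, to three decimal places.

Noncentrality parameter: δ = d·√(n/2) = 1.06 × √(15/2) = 2.9029
Critical value for a one-sided test at α = 0.1: z_α = 1.282.
Power = P(Z > 1.282 − δ) = Φ(1.621) = 0.9475.

Power ≈ 0.948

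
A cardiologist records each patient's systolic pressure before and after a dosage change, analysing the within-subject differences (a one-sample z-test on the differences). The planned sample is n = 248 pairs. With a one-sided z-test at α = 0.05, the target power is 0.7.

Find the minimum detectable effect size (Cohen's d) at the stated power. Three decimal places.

Required noncentrality: δ = z_{0.05} + z_{0.30} = 1.645 + 0.524 = 2.169.
δ = d·√n ⇒ d = δ/√n = 2.169/√248 = 0.1377.

d ≈ 0.138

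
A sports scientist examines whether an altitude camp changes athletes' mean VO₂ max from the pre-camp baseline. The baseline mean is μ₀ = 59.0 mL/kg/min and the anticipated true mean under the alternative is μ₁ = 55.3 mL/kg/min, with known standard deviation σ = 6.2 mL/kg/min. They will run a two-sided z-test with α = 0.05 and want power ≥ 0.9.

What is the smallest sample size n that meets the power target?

n = 30

Standardized effect: d = |μ₁ − μ₀| / σ = |55.3 − 59.0| / 6.2 = 0.5968
Set Φ(δ − 1.960) = 0.9; then δ − 1.960 = Φ⁻¹(0.9) = 1.282, giving δ = 3.242.
(Ignoring the negligible lower-tail rejection probability gives the usual closed-form inversion.)
δ = d·√n ⇒ n = (δ/d)² = (3.242 / 0.5968)² = 29.50.
Round up to the next whole unit.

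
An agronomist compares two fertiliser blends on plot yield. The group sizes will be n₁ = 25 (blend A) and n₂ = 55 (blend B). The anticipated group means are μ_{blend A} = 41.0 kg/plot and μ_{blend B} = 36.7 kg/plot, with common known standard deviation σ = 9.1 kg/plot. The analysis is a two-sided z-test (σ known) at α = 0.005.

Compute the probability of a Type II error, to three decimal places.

β ≈ 0.802

Standardized effect: d = |μ_{blend A} − μ_{blend B}| / σ = |41.0 − 36.7| / 9.1 = 0.4725
Noncentrality parameter: δ = d / √(1/n₁ + 1/n₂) = 0.4725 / √(1/25 + 1/55) = 1.9590
Critical value for a two-sided test at α = 0.005: z_{α/2} = 2.807.
Power = Φ(δ − 2.807) + Φ(−δ − 2.807) = Φ(-0.848) + Φ(-4.766) = 0.1982 + 0.0000 = 0.1982.
Type II error: β = 1 − power = 1 − 0.1982 = 0.8018.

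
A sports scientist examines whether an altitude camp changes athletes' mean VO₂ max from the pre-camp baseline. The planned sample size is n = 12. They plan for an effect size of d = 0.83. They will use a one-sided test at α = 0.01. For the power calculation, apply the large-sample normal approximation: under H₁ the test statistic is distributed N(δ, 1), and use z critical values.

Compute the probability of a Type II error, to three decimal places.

β ≈ 0.292

Noncentrality parameter: δ = d·√n = 0.83 × √12 = 2.8752
Critical value for a one-sided test at α = 0.01: z_α = 2.326.
Power = Φ(δ − 2.326) = Φ(0.549) = 0.7084.
Type II error: β = 1 − power = 1 − 0.7084 = 0.2916.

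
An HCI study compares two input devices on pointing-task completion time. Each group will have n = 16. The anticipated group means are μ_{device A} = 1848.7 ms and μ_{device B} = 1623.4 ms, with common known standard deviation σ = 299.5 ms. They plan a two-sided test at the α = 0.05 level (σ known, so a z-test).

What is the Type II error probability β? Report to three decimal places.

Standardized effect: d = |μ_{device A} − μ_{device B}| / σ = |1848.7 − 1623.4| / 299.5 = 0.7523
Noncentrality parameter: δ = d·√(n/2) = 0.7523 × √(16/2) = 2.1277
Two-sided α = 0.05 → critical value z_{0.025} = 1.960.
Power = Φ(δ − 1.960) + Φ(−δ − 1.960) = Φ(0.168) + Φ(-4.088) = 0.5666 + 0.0000 = 0.5666.
Type II error: β = 1 − power = 1 − 0.5666 = 0.4334.

β ≈ 0.433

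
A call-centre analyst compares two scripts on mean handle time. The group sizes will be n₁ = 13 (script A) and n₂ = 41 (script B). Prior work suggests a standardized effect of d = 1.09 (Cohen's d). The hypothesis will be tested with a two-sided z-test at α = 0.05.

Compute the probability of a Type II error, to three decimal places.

β ≈ 0.072

Noncentrality parameter: δ = d / √(1/n₁ + 1/n₂) = 1.09 / √(1/13 + 1/41) = 3.4245
Critical value for a two-sided test at α = 0.05: z_{α/2} = 1.960.
Power = Φ(δ − 1.960) + Φ(−δ − 1.960) = Φ(1.465) + Φ(-5.384) = 0.9285 + 0.0000 = 0.9285.
Type II error: β = 1 − power = 1 − 0.9285 = 0.0715.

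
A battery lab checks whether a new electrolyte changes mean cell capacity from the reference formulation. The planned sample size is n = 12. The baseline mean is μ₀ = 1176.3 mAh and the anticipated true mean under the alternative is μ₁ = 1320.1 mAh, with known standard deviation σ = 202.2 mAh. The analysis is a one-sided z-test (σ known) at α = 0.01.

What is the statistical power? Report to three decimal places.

Power ≈ 0.555

Standardized effect: d = |μ₁ − μ₀| / σ = |1320.1 − 1176.3| / 202.2 = 0.7112
Noncentrality parameter: δ = d·√n = 0.7112 × √12 = 2.4636
Critical value for a one-sided test at α = 0.01: z_α = 2.326.
Power = P(Z > 2.326 − δ) = Φ(0.137) = 0.5546.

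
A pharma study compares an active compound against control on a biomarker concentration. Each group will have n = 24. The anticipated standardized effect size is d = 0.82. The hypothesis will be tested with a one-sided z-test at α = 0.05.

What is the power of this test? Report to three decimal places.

Power ≈ 0.884

Noncentrality parameter: δ = d·√(n/2) = 0.82 × √(24/2) = 2.8406
Critical value for a one-sided test at α = 0.05: z_α = 1.645.
Power = Φ(δ − 1.645) = Φ(1.196) = 0.8841.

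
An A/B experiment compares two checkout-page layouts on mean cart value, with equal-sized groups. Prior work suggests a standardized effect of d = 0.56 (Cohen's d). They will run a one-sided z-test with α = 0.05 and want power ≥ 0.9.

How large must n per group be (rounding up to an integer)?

n = 55 per group

Set Φ(δ − 1.645) = 0.9; then δ − 1.645 = Φ⁻¹(0.9) = 1.282, giving δ = 2.926.
δ = d·√(n/2) ⇒ n = 2(δ/d)² = 2 × (2.926 / 0.56)² = 54.62.
Round up to the next whole unit.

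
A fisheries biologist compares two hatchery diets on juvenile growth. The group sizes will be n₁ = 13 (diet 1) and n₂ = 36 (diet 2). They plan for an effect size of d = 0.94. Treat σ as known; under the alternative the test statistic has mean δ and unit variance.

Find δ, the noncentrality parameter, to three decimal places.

The noncentrality parameter scales effect size by the design's sample-size factor: δ = d / √(1/n₁ + 1/n₂) = 0.94 / √(1/13 + 1/36) = 2.9050

δ ≈ 2.905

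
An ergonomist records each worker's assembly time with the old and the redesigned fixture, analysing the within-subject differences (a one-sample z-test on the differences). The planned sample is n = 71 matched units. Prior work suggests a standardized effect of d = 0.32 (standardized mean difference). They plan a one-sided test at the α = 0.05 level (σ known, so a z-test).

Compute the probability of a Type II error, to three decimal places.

β ≈ 0.147

Noncentrality parameter: λ = d·√n = 0.32 × √71 = 2.6964
One-sided α = 0.05 → critical value z_{0.05} = 1.645.
Power = P(Z > 1.645 − λ) = Φ(1.052) = 0.8535.
Type II error: β = 1 − power = 1 − 0.8535 = 0.1465.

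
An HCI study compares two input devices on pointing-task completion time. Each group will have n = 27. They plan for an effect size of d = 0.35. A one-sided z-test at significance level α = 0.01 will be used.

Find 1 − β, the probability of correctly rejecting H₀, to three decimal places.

Noncentrality parameter: δ = d·√(n/2) = 0.35 × √(27/2) = 1.2860
One-sided α = 0.01 → critical value z_{0.01} = 2.326.
Power = P(Z > 2.326 − δ) = Φ(-1.040) = 0.1491.

Power ≈ 0.149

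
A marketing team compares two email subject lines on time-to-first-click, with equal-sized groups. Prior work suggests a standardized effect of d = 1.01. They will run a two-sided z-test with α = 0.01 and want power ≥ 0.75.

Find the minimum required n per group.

n = 21 per group

For power 0.75 need Φ(δ − z_{0.005}) = 0.75, so δ = z_{0.005} + z_{0.25} = 2.576 + 0.674 = 3.250.
(For δ > 0 the lower-tail rejection region contributes negligibly to power, so the one-term inversion is standard.)
δ = d·√(n/2) ⇒ n = 2(δ/d)² = 2 × (3.250 / 1.01)² = 20.71.
Round up to the next whole unit.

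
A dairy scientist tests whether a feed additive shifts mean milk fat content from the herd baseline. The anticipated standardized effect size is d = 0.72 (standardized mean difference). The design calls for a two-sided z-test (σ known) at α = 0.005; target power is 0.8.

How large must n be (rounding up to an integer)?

n = 26

Set Φ(δ − 2.807) = 0.8; then δ − 2.807 = Φ⁻¹(0.8) = 0.842, giving δ = 3.649.
(Ignoring the negligible lower-tail rejection probability gives the usual closed-form inversion.)
δ = d·√n ⇒ n = (δ/d)² = (3.649 / 0.72)² = 25.68.
Rounding up, n = 26.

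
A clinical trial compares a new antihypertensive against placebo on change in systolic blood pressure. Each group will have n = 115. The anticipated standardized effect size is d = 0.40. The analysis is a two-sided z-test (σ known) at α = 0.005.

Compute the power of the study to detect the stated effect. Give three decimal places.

Power ≈ 0.589

Noncentrality parameter: δ = d·√(n/2) = 0.40 × √(115/2) = 3.0332
Two-sided α = 0.005 → critical value z_{0.0025} = 2.807.
Power = Φ(δ − 2.807) + Φ(−δ − 2.807) = Φ(0.226) + Φ(-5.840) = 0.5894 + 0.0000 = 0.5894.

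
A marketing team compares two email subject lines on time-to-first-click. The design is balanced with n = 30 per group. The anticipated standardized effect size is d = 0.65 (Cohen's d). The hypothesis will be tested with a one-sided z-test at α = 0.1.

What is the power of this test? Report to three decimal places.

Noncentrality parameter: δ = d·√(n/2) = 0.65 × √(30/2) = 2.5174
One-sided α = 0.1 → critical value z_{0.1} = 1.282.
Power = Φ(δ − 1.282) = Φ(1.236) = 0.8917.

Power ≈ 0.892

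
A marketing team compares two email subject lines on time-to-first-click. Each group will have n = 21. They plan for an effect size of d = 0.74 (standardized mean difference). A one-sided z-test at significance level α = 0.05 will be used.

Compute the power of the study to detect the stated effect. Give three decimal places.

Power ≈ 0.774

Noncentrality parameter: δ = d·√(n/2) = 0.74 × √(21/2) = 2.3979
One-sided α = 0.05 → critical value z_{0.05} = 1.645.
Power = Φ(δ − 1.645) = Φ(0.753) = 0.7743.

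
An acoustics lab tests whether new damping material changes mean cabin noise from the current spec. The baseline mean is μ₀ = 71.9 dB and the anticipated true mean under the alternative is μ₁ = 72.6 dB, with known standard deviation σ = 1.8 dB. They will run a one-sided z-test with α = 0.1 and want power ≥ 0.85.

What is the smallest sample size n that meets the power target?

Standardized effect: d = |μ₁ − μ₀| / σ = |72.6 − 71.9| / 1.8 = 0.3889
Set Φ(δ − 1.282) = 0.85; then δ − 1.282 = Φ⁻¹(0.85) = 1.036, giving δ = 2.318.
δ = d·√n ⇒ n = (δ/d)² = (2.318 / 0.3889)² = 35.53.
Rounding up, n = 36.

n = 36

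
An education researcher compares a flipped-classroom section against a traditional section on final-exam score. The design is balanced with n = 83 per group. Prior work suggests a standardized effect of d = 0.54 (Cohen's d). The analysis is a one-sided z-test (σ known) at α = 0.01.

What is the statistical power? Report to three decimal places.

Noncentrality parameter: δ = d·√(n/2) = 0.54 × √(83/2) = 3.4787
Critical value for a one-sided test at α = 0.01: z_α = 2.326.
Power = P(Z > 2.326 − δ) = Φ(1.152) = 0.8754.

Power ≈ 0.875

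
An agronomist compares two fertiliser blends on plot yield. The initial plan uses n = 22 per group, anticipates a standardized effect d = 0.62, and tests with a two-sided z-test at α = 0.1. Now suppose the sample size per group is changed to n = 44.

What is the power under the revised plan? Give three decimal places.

Power ≈ 0.897

With n = 44 per group: δ = d·√(n/2) = 0.62 × √(44/2) = 2.9081. Critical value z_{0.05} = 1.645.
Revised power = Φ(δ − 1.645) + Φ(−δ − 1.645) = Φ(1.263) + Φ(-4.553) = 0.8967 + 0.0000 = 0.8967.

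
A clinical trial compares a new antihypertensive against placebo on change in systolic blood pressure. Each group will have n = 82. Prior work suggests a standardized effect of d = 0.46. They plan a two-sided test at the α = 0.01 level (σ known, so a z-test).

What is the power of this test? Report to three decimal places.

Noncentrality parameter: δ = d·√(n/2) = 0.46 × √(82/2) = 2.9454
Two-sided α = 0.01 → critical value z_{0.005} = 2.576.
Power = Φ(δ − 2.576) + Φ(−δ − 2.576) = Φ(0.370) + Φ(-5.521) = 0.6442 + 0.0000 = 0.6442.

Power ≈ 0.644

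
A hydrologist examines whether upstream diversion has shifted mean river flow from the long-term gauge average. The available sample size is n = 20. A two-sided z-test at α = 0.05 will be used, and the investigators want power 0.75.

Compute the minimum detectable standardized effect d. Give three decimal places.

d ≈ 0.589

Need Φ(δ − 1.960) = 0.75, so δ = 1.960 + 0.674 = 2.634.
(The second rejection-region term Φ(−δ − z_{α/2}) is negligible and dropped.)
δ = d·√n ⇒ d = δ/√n = 2.634/√20 = 0.5891.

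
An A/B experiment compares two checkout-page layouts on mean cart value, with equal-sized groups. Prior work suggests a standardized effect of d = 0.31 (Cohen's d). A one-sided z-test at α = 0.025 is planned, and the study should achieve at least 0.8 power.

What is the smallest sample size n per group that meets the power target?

n = 164 per group

For power 0.8 need Φ(δ − z_{0.025}) = 0.8, so δ = z_{0.025} + z_{0.20} = 1.960 + 0.842 = 2.802.
δ = d·√(n/2) ⇒ n = 2(δ/d)² = 2 × (2.802 / 0.31)² = 163.35.
Rounding up, n = 164 per group.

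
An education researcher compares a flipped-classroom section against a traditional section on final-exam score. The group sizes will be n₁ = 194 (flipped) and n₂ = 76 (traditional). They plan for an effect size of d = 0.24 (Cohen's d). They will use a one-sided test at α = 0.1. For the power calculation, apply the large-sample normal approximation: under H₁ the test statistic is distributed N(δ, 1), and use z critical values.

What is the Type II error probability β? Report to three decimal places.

Noncentrality parameter: δ = d / √(1/n₁ + 1/n₂) = 0.24 / √(1/194 + 1/76) = 1.7735
One-sided α = 0.1 → critical value z_{0.1} = 1.282.
Power = Φ(δ − 1.282) = Φ(0.492) = 0.6886.
Type II error: β = 1 − power = 1 − 0.6886 = 0.3114.

β ≈ 0.311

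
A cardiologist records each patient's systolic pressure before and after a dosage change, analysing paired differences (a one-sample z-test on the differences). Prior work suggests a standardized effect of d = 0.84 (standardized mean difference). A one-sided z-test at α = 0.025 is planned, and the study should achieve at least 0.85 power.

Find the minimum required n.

n = 13

Set Φ(δ − 1.960) = 0.85; then δ − 1.960 = Φ⁻¹(0.85) = 1.036, giving δ = 2.996.
δ = d·√n ⇒ n = (δ/d)² = (2.996 / 0.84)² = 12.72.
Rounding up, n = 13.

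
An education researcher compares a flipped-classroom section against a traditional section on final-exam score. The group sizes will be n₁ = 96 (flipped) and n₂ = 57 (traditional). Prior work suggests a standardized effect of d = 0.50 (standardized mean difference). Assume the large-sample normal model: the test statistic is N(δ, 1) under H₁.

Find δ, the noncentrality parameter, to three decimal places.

δ = d / √(1/n₁ + 1/n₂) = 0.50 / √(1/96 + 1/57) = 2.9902

δ ≈ 2.990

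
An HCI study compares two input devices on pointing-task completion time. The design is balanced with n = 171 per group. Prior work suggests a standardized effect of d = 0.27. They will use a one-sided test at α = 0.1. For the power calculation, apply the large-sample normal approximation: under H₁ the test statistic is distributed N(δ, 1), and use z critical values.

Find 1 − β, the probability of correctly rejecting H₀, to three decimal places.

Noncentrality parameter: δ = d·√(n/2) = 0.27 × √(171/2) = 2.4966
Critical value for a one-sided test at α = 0.1: z_α = 1.282.
Power = Φ(δ − 1.282) = Φ(1.215) = 0.8878.

Power ≈ 0.888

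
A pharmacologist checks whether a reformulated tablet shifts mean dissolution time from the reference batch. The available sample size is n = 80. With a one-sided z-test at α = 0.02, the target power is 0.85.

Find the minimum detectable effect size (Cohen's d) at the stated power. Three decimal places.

d ≈ 0.345

Required noncentrality: δ = z_{0.02} + z_{0.15} = 2.054 + 1.036 = 3.090.
δ = d·√n ⇒ d = δ/√n = 3.090/√80 = 0.3455.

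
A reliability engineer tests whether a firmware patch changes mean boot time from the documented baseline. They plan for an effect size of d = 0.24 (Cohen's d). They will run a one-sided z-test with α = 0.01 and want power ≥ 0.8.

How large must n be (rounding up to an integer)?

Set Φ(δ − 2.326) = 0.8; then δ − 2.326 = Φ⁻¹(0.8) = 0.842, giving δ = 3.168.
δ = d·√n ⇒ n = (δ/d)² = (3.168 / 0.24)² = 174.24.
Rounding up, n = 175.

n = 175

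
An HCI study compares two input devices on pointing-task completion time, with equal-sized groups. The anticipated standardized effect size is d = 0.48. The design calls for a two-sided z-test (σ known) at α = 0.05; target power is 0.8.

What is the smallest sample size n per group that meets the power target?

Set Φ(δ − 1.960) = 0.8; then δ − 1.960 = Φ⁻¹(0.8) = 0.842, giving δ = 2.802.
(The Φ(−δ − z_{α/2}) term is vanishingly small for δ > 0 and is dropped in the standard sample-size formula.)
δ = d·√(n/2) ⇒ n = 2(δ/d)² = 2 × (2.802 / 0.48)² = 68.13.
Round up to the next whole unit.

n = 69 per group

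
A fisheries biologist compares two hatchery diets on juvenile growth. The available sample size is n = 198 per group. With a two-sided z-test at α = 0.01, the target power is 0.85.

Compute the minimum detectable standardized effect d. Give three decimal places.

Need Φ(δ − 2.576) = 0.85, so δ = 2.576 + 1.036 = 3.612.
(Lower-tail contribution to power is negligible for δ > 0.)
δ = d·√(n/2) ⇒ d = δ/√(n/2) = 3.612/√(198/2) = 0.3630.

d ≈ 0.363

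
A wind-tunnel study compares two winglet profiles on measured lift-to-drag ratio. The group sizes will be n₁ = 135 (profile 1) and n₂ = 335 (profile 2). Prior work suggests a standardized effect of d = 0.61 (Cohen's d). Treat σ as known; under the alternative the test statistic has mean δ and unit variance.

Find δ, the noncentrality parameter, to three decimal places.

δ ≈ 5.984

The noncentrality parameter scales effect size by the design's sample-size factor: δ = d / √(1/n₁ + 1/n₂) = 0.61 / √(1/135 + 1/335) = 5.9837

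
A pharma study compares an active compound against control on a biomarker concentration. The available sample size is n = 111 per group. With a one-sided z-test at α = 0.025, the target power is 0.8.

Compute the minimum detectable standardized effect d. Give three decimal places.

Need Φ(δ − 1.960) = 0.8, so δ = 1.960 + 0.842 = 2.802.
δ = d·√(n/2) ⇒ d = δ/√(n/2) = 2.802/√(111/2) = 0.3761.

d ≈ 0.376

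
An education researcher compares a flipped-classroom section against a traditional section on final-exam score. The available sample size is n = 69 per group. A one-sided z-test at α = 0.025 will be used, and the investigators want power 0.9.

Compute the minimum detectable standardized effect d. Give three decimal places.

d ≈ 0.552

Need Φ(δ − 1.960) = 0.9, so δ = 1.960 + 1.282 = 3.242.
δ = d·√(n/2) ⇒ d = δ/√(n/2) = 3.242/√(69/2) = 0.5519.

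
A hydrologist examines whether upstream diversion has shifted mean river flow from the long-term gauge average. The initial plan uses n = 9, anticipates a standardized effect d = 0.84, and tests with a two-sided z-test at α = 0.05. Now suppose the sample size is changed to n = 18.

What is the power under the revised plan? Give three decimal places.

With n = 18: δ = d·√n = 0.84 × √18 = 3.5638. Critical value z_{0.025} = 1.960.
Revised power = Φ(δ − 1.960) + Φ(−δ − 1.960) = Φ(1.604) + Φ(-5.524) = 0.9456 + 0.0000 = 0.9456.

Power ≈ 0.946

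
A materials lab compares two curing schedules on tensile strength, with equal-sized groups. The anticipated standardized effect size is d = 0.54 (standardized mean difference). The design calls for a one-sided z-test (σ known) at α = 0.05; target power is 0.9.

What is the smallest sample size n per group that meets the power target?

n = 59 per group

For power 0.9 need Φ(δ − z_{0.05}) = 0.9, so δ = z_{0.05} + z_{0.10} = 1.645 + 1.282 = 2.926.
δ = d·√(n/2) ⇒ n = 2(δ/d)² = 2 × (2.926 / 0.54)² = 58.74.
Round up to the next whole unit.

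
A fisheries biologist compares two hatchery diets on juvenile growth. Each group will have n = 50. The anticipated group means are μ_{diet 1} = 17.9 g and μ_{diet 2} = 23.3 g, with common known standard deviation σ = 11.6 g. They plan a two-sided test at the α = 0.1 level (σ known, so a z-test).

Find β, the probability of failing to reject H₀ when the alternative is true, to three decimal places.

β ≈ 0.247

Standardized effect: d = |μ_{diet 1} − μ_{diet 2}| / σ = |17.9 − 23.3| / 11.6 = 0.4655
Noncentrality parameter: δ = d·√(n/2) = 0.4655 × √(50/2) = 2.3276
Critical value for a two-sided test at α = 0.1: z_{α/2} = 1.645.
Power = Φ(δ − 1.645) + Φ(−δ − 1.645) = Φ(0.683) + Φ(-3.972) = 0.7526 + 0.0000 = 0.7526.
Type II error: β = 1 − power = 1 − 0.7526 = 0.2474.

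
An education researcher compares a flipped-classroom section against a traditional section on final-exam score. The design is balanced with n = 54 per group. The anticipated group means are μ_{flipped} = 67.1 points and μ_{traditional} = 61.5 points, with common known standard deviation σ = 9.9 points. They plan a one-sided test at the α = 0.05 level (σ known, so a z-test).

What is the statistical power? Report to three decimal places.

Standardized effect: d = |μ_{flipped} − μ_{traditional}| / σ = |67.1 − 61.5| / 9.9 = 0.5657
Noncentrality parameter: δ = d·√(n/2) = 0.5657 × √(54/2) = 2.9392
Critical value for a one-sided test at α = 0.05: z_α = 1.645.
Power = Φ(δ − 1.645) = Φ(1.294) = 0.9022.

Power ≈ 0.902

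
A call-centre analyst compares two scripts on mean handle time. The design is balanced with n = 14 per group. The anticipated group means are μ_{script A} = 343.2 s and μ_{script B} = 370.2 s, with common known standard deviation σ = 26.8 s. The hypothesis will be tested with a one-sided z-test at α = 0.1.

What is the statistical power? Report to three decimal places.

Power ≈ 0.917

Standardized effect: d = |μ_{script A} − μ_{script B}| / σ = |343.2 − 370.2| / 26.8 = 1.0075
Noncentrality parameter: δ = d·√(n/2) = 1.0075 × √(14/2) = 2.6655
One-sided α = 0.1 → critical value z_{0.1} = 1.282.
Power = Φ(δ − 1.282) = Φ(1.384) = 0.9168.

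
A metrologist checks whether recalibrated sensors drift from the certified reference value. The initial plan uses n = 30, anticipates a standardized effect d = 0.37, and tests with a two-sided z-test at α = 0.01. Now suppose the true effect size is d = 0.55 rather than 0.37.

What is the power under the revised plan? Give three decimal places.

Power ≈ 0.669

With d = 0.55: δ = d·√n = 0.55 × √30 = 3.0125. Critical value z_{0.005} = 2.576.
Revised power = Φ(δ − 2.576) + Φ(−δ − 2.576) = Φ(0.437) + Φ(-5.588) = 0.6688 + 0.0000 = 0.6688.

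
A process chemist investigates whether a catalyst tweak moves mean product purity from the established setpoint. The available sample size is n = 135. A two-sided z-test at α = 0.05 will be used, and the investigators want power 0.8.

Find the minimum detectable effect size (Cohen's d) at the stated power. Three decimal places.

Required noncentrality: δ = z_{0.025} + z_{0.20} = 1.960 + 0.842 = 2.802.
(The second rejection-region term Φ(−δ − z_{α/2}) is negligible and dropped.)
δ = d·√n ⇒ d = δ/√n = 2.802/√135 = 0.2411.

d ≈ 0.241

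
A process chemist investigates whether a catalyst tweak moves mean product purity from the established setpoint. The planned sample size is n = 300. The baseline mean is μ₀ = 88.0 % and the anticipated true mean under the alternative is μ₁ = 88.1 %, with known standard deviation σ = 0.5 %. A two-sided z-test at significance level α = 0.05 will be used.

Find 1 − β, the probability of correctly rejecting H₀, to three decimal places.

Power ≈ 0.934

Standardized effect: d = |μ₁ − μ₀| / σ = |88.1 − 88.0| / 0.5 = 0.2000
Noncentrality parameter: δ = d·√n = 0.2000 × √300 = 3.4641
Two-sided α = 0.05 → critical value z_{0.025} = 1.960.
Power = Φ(δ − 1.960) + Φ(−δ − 1.960) = Φ(1.504) + Φ(-5.424) = 0.9337 + 0.0000 = 0.9337.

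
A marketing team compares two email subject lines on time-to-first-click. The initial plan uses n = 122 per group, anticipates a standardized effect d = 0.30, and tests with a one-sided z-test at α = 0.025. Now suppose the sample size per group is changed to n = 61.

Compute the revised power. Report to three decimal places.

Power ≈ 0.381

With n = 61 per group: δ = d·√(n/2) = 0.30 × √(61/2) = 1.6568. Critical value z_{0.025} = 1.960.
Revised power = P(Z > 1.960 − δ) = Φ(-0.303) = 0.3809.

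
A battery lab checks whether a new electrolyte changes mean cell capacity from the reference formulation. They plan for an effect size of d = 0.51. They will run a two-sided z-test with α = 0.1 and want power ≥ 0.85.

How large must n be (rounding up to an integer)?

n = 28

Set Φ(δ − 1.645) = 0.85; then δ − 1.645 = Φ⁻¹(0.85) = 1.036, giving δ = 2.681.
(For δ > 0 the lower-tail rejection region contributes negligibly to power, so the one-term inversion is standard.)
δ = d·√n ⇒ n = (δ/d)² = (2.681 / 0.51)² = 27.64.
Rounding up, n = 28.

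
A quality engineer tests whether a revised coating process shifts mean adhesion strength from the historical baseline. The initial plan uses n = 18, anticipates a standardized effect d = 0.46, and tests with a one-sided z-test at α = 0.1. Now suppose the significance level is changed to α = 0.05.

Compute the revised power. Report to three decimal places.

δ = d·√n = 0.46 × √18 = 1.9516 (unchanged). New critical value: z_{0.05} = 1.645.
Revised power = Φ(δ − 1.645) = Φ(0.307) = 0.6205.

Power ≈ 0.620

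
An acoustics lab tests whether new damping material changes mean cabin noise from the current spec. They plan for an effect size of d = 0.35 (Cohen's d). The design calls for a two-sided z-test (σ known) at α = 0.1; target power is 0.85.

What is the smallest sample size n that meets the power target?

n = 59

Set Φ(δ − 1.645) = 0.85; then δ − 1.645 = Φ⁻¹(0.85) = 1.036, giving δ = 2.681.
(For δ > 0 the lower-tail rejection region contributes negligibly to power, so the one-term inversion is standard.)
δ = d·√n ⇒ n = (δ/d)² = (2.681 / 0.35)² = 58.69.
Round up to the next whole unit.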